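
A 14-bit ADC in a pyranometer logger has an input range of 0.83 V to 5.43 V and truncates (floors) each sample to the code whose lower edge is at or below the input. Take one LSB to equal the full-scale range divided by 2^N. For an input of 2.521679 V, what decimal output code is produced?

6025

Span: 5.43 V − (0.83 V) = 4.6 V. LSB = 4.6 V / 2^14 ≈ 280.8 µV.
code = ⌊(V_in − V_min)/LSB⌋ = ⌊(V_in − V_min) × 2^14 / range⌋
     = ⌊(2.521679 − (0.83)) × 16384 / 4.6⌋ = ⌊1.691679 × 16384/4.6⌋
     = ⌊6025.319⌋ = 6025.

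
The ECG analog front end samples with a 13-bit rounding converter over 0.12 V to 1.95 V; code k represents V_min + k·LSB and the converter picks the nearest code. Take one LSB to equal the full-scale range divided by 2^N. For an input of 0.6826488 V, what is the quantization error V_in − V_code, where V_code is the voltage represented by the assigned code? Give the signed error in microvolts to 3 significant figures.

Full-scale range = 1.95 V − (0.12 V) = 1.83 V. LSB = 1.83 V / 2^13 ≈ 223.4 µV.
Position in LSBs: (0.6826488 − (0.12)) × 8192/1.83 = 2518.6989; rounding gives k = 2519.
Reconstructed level: 0.12 + 2519 × 1.83/8192 V = 0.6827160645 V.
e = 0.6826488 − (0.6827160645) = −67.3 µV.

−67.3 µV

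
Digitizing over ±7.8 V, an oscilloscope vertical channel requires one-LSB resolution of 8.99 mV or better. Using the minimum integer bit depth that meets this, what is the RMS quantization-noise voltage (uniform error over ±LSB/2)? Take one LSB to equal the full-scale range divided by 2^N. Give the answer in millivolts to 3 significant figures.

2.20 mV

Full-scale range = 7.8 V − (-7.8 V) = 15.6 V.
Need 2^N ≥ 15.6 V / 8.99 mV = 1735 → N_min = 11.
One LSB is 15.6 V / 2048 = 7.6172 mV.
V_rms = LSB/√12 = 2.20 mV.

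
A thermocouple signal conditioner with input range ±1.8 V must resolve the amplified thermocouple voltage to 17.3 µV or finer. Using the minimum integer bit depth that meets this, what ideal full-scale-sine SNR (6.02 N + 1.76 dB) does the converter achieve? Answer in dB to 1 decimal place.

Range = 1.8 − (-1.8) = 3.6 V.
Need 2^N ≥ 3.6 V / 17.3 µV = 208100 → N_min = 18.
6.02(18) + 1.76 = 110.12 dB.

110.1 dB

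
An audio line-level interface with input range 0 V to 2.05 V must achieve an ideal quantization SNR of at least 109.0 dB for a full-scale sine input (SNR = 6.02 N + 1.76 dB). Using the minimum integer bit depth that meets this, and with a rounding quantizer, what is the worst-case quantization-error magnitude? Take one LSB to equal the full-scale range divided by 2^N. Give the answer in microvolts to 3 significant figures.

3.91 µV

Span = 2.05 V.
N ≥ (109.0 − 1.76)/6.02 = 17.814 → N_min = 18.
LSB = 2.05 V ÷ 2^18 = 2.05/262144 V = 7.8201 µV.
Half an LSB is 3.91 µV.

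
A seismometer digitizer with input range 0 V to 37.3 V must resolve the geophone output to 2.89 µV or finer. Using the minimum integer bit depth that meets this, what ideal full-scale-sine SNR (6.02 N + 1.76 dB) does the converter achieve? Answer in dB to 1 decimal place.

Full-scale range = 37.3 V.
37.3 V / 2.89 µV = 1.291e7. Since 2^23 = 8388608 and 2^24 = 16777216, N = 24.
SNR = 6.02 × 24 + 1.76 = 146.24 dB.

146.2 dB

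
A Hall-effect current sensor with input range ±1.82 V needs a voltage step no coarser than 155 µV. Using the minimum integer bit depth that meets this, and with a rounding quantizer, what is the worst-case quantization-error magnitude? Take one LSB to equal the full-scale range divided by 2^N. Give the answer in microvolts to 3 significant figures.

55.5 µV

Full-scale range = 1.82 V − (-1.82 V) = 3.64 V.
Levels needed ≥ 3.64/155 µV = 23480. 2^15 = 32768 suffices, so N_min = 15.
Step size = 3.64/32768 V = 111.08 µV.
Half an LSB is 55.5 µV.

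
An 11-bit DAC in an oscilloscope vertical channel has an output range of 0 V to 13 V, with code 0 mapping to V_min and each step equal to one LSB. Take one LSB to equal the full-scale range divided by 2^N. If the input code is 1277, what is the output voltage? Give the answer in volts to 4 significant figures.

V_FS = 13 V. LSB = 13 V / 2^11.
V_out = V_min + code × LSB = 0 V + 1277 × 13 V / 2048
      = 0 V + 8.10596 V = 8.10596 V.

8.106 V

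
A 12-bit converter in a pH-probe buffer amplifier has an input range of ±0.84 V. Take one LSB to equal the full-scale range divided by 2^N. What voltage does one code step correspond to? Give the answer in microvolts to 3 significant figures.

Full-scale range = 0.84 V − (-0.84 V) = 1.68 V.
There are 2^12 = 4096 steps.
LSB = 1.68 V / 2^12 = 410 µV.

410 µV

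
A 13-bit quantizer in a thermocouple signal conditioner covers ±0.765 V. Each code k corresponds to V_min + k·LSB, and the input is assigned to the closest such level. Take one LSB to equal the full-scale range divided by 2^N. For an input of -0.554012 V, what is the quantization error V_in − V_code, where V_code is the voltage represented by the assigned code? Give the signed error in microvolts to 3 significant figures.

Full-scale range = 0.765 V − (-0.765 V) = 1.53 V. LSB = 1.53 V / 2^13 ≈ 186.8 µV.
(-0.554012 − (-0.765)) / LSB = 0.210988 × 8192/1.53 = 1129.6822. Nearest integer: k = 1130.
V_code = -0.765 + (1130/8192) × 1.53 = -0.5539526367 V.
Error = V_in − V_code = -0.554012 − (-0.5539526367) = −59.4 µV.

−59.4 µV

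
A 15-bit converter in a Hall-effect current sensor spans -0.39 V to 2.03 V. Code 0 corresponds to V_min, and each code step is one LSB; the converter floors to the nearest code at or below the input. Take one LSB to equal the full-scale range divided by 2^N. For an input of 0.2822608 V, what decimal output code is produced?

9102

The full-scale span is 2.03 − (-0.39) = 2.42 V. LSB = 2.42 V / 2^15 ≈ 73.85 µV.
(V_in − V_min) × 2^15/range = (0.2822608 − (-0.39)) × 32768/2.42 = 9102.745.
Floor → code = 9102.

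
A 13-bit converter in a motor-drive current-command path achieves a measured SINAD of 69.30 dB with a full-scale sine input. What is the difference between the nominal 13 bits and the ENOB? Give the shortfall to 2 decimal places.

1.78 bits

N_eff = (69.30 − 1.76)/6.02 = 11.2193 bits.
Lost resolution: 13 − 11.2193 = 1.7807 bits.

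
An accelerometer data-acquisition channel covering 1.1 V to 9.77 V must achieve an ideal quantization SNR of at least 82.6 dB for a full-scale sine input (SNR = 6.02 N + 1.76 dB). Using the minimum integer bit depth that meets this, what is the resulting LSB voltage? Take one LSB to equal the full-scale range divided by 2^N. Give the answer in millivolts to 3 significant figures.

Range = 9.77 − (1.1) = 8.67 V.
Solving 6.02 N ≥ 82.6 − 1.76: N ≥ 13.429. Round up → N = 14.
One LSB is 8.67 V / 16384 = 0.529 mV.

0.529 mV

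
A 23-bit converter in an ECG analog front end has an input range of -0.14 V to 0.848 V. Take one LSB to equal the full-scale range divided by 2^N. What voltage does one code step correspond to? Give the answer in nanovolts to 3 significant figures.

Full-scale range = 0.848 V − (-0.14 V) = 0.988 V.
2^23 = 8388608 levels.
Step size = 0.988/8388608 V = 118 nV.

118 nV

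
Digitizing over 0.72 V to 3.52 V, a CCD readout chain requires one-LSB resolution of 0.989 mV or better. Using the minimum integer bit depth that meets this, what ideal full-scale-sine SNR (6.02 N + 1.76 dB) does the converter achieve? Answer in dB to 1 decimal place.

74.0 dB

Full-scale range = 3.52 V − (0.72 V) = 2.8 V.
Need 2^N ≥ 2.8 V / 0.989 mV = 2831 → N_min = 12.
6.02(12) + 1.76 = 74.00 dB.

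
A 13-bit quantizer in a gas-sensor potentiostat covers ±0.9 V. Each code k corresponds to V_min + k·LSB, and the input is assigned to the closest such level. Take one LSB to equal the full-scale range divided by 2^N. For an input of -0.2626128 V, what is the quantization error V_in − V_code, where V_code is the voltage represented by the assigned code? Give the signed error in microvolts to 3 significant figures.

−39.6 µV

Range = 0.9 − (-0.9) = 1.8 V. LSB = 1.8 V / 2^13 ≈ 219.7 µV.
(V_in − V_min)/LSB = (-0.2626128 − (-0.9)) × 8192/1.8 = 2900.8200 → nearest code k = 2901.
V_code = -0.9 + (2901/8192) × 1.8 = -0.2625732422 V.
e = -0.2626128 − (-0.2625732422) = −39.6 µV.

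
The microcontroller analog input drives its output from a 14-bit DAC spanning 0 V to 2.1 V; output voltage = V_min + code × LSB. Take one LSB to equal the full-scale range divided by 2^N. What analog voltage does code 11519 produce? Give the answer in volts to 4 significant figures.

Range is 2.1 V. LSB = 2.1 V / 2^14.
V_out = V_min + code × LSB = 0 V + 11519 × 2.1 V / 16384
      = 0 + 1.47643 = 1.47643 V.

1.476 V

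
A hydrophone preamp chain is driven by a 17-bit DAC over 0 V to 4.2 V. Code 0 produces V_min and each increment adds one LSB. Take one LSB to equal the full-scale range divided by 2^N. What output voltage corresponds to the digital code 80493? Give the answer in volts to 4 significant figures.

2.579 V

V_FS = 4.2 V. LSB = 4.2 V / 2^17.
V_out = 0 + 80493 × (4.2/131072) V
      = 0 + 2.57927 = 2.57927 V.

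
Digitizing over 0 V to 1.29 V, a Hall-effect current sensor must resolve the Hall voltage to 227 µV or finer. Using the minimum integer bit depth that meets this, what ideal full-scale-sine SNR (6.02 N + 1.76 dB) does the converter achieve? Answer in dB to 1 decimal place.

80.0 dB

Range is 1.29 V.
Required number of levels: 1.29/227 µV = 5682.8; smallest N with 2^N ≥ that is 13.
Ideal SNR at N = 13: 6.02·13 + 1.76 = 80.0 dB.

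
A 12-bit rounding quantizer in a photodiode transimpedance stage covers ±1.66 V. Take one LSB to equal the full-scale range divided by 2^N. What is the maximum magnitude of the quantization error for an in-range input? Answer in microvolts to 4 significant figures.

405.3 µV

The full-scale span is 1.66 − (-1.66) = 3.32 V.
Step size = 3.32/4096 V = 0.810547 mV.
|e|_max = LSB/2 = 405.3 µV.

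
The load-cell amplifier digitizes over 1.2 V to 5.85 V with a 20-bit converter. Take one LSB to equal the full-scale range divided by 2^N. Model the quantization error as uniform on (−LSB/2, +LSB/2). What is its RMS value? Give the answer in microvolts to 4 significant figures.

The full-scale span is 5.85 − (1.2) = 4.65 V.
One LSB is 4.65 V / 1048576 = 4.43459 µV.
V_rms = LSB/√12 = 4.43459 µV / √12 = 1.280 µV.

1.280 µV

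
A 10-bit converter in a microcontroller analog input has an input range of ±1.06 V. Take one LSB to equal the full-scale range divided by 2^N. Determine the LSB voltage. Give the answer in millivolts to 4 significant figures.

2.070 mV

Range = 1.06 − (-1.06) = 2.12 V.
2^10 = 1024 levels.
Step size = 2.12/1024 V = 2.070 mV.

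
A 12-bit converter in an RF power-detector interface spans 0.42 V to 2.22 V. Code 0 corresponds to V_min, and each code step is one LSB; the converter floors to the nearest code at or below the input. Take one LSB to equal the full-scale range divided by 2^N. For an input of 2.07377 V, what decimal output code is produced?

Range = 2.22 − (0.42) = 1.8 V. LSB = 1.8 V / 2^12 ≈ 439.5 µV.
V_in − V_min = 2.07377 − (0.42) = 1.65377 V.
Divide by LSB: 1.65377 × 4096/1.8 = 3763.2455.
Truncating gives code 3763.

3763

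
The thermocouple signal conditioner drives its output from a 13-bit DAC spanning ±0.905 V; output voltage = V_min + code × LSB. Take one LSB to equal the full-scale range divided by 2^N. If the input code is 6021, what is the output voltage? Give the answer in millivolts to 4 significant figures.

425.3 mV

Range = 0.905 − (-0.905) = 1.81 V. LSB = 1.81 V / 2^13.
Output = V_min + (6021/8192) × range = -0.905 + 0.734985 × 1.81 V
      = -0.905 V + 1.33032 V = 0.425323 V.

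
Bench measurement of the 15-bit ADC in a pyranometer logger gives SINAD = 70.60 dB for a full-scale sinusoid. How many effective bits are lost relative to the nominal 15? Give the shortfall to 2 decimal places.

3.56 bits

Effective bits = (70.60 − 1.76)/6.02 = 11.4352.
15 − 11.4352 = 3.56 bits below nominal.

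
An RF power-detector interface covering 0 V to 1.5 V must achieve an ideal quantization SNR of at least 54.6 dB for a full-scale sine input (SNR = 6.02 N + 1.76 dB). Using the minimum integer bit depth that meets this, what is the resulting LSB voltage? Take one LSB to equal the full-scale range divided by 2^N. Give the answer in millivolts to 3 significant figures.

2.93 mV

Range is 1.5 V.
N ≥ (54.6 − 1.76)/6.02 = 8.777 → N_min = 9.
LSB = 1.5 V / 2^9 = 2.93 mV.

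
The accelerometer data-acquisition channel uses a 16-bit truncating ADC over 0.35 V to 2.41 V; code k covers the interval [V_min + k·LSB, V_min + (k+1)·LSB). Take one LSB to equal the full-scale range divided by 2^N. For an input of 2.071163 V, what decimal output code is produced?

Full-scale range = 2.41 V − (0.35 V) = 2.06 V. LSB = 2.06 V / 2^16 ≈ 31.43 µV.
(V_in − V_min) × 2^16/range = (2.071163 − (0.35)) × 65536/2.06 = 54756.378.
Floor → code = 54756.

54756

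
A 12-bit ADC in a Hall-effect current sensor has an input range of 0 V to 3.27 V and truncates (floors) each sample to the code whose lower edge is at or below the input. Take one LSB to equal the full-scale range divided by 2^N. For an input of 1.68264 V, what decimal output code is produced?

V_FS = 3.27 V. LSB = 3.27 V / 2^12 ≈ 0.7983 mV.
code = ⌊(V_in − V_min)/LSB⌋ = ⌊(V_in − V_min) × 2^12 / range⌋
     = ⌊(1.68264 − (0)) × 4096 / 3.27⌋ = ⌊1.68264 × 4096/3.27⌋
     = ⌊2107.674⌋ = 2107.

2107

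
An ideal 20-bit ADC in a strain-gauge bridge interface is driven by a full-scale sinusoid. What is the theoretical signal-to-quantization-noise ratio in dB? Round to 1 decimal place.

122.2 dB

SNR = 6.02·20 + 1.76 = 122.16 dB.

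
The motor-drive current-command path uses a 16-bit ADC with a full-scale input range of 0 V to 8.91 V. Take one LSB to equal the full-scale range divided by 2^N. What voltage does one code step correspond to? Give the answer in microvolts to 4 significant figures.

Range is 8.91 V.
2^16 = 65536 levels.
One LSB is 8.91 V / 65536 = 136.0 µV.

136.0 µV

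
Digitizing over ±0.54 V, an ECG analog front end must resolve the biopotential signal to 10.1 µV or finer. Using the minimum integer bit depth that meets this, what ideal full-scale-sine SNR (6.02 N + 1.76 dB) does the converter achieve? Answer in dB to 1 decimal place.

The full-scale span is 0.54 − (-0.54) = 1.08 V.
Need 2^N ≥ 1.08 V / 10.1 µV = 106900 → N_min = 17.
6.02(17) + 1.76 = 104.10 dB.

104.1 dB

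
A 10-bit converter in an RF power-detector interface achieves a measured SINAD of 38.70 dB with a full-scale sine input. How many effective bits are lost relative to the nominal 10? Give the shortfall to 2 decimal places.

3.86 bits

ENOB = (SINAD − 1.76)/6.02 = (38.70 − 1.76)/6.02 = 6.1362 bits.
10 − 6.1362 = 3.86 bits below nominal.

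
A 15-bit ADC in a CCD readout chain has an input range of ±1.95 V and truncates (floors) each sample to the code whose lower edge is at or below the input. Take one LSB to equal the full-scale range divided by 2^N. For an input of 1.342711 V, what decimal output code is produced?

Range = 1.95 − (-1.95) = 3.9 V. LSB = 3.9 V / 2^15 ≈ 119.0 µV.
code = ⌊(V_in − V_min)/LSB⌋ = ⌊(V_in − V_min) × 2^15 / range⌋
     = ⌊(1.342711 − (-1.95)) × 32768 / 3.9⌋ = ⌊3.292711 × 32768/3.9⌋
     = ⌊27665.527⌋ = 27665.

27665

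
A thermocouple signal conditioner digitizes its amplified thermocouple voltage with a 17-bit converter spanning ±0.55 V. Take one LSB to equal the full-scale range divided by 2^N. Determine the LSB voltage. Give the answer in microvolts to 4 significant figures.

The full-scale span is 0.55 − (-0.55) = 1.1 V.
There are 2^17 = 131072 steps.
LSB = 1.1 V / 2^17 = 8.392 µV.

8.392 µV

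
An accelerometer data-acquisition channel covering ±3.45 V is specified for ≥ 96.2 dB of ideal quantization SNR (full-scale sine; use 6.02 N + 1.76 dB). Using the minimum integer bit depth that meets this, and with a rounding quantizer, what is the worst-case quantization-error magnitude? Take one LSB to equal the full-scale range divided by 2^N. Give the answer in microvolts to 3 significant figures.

52.6 µV

Full-scale range = 3.45 V − (-3.45 V) = 6.9 V.
6.02 N + 1.76 ≥ 96.2 gives N ≥ 15.688, so the minimum integer is 16.
Step size = 6.9/65536 V = 105.29 µV.
|e|_max = LSB/2 = 52.6 µV.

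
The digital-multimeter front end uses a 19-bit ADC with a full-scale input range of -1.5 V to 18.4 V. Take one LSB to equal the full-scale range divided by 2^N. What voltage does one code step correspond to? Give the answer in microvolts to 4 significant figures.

37.96 µV

Span: 18.4 V − (-1.5 V) = 19.9 V.
There are 2^19 = 524288 steps.
One LSB is 19.9 V / 524288 = 37.96 µV.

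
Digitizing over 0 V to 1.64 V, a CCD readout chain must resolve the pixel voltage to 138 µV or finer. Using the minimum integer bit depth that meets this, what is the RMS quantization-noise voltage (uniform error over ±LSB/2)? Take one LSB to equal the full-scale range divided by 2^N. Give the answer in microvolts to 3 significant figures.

28.9 µV

Range is 1.64 V.
Levels needed ≥ 1.64/138 µV = 11880. 2^14 = 16384 suffices, so N_min = 14.
LSB = 1.64 V ÷ 2^14 = 1.64/16384 V = 100.10 µV.
σ_q = LSB/√12 = 100.10 µV/3.4641 = 28.9 µV.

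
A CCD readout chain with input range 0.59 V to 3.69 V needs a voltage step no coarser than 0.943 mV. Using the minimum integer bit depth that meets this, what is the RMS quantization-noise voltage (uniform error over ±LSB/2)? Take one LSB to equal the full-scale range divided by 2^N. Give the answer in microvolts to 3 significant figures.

Span: 3.69 V − (0.59 V) = 3.1 V.
Need 2^N ≥ 3.1 V / 0.943 mV = 3287 → N_min = 12.
LSB = 3.1 V / 2^12 = 0.75684 mV.
V_rms = LSB/√12 = 218 µV.

218 µV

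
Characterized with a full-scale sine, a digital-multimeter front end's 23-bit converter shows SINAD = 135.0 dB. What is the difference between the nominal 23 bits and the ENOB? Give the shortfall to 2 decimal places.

Effective bits = (135.0 − 1.76)/6.02 = 22.1329.
Shortfall = 23 − 22.1329 = 0.8671 bits.

0.87 bits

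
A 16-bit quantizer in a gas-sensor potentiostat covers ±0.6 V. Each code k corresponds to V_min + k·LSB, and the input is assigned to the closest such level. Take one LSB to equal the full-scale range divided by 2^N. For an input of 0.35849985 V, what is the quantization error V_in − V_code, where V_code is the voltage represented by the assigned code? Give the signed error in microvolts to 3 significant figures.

Range = 0.6 − (-0.6) = 1.2 V. LSB = 1.2 V / 2^16 ≈ 18.31 µV.
(V_in − V_min)/LSB = (0.35849985 − (-0.6)) × 65536/1.2 = 52346.8718 → nearest code k = 52347.
V_code = V_min + k × range/2^16 = -0.6 + 52347 × 1.2/65536 = 0.35850219727 V.
V_in − V_code = 0.35849985 − (0.35850219727) = −2.35 µV.

−2.35 µV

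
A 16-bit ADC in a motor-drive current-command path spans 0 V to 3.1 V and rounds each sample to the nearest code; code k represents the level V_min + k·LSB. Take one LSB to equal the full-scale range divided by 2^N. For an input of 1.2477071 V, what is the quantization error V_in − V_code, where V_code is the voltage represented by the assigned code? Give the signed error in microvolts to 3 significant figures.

+15.8 µV

Full-scale range = 3.1 V. LSB = 3.1 V / 2^16 ≈ 47.30 µV.
(V_in − V_min)/LSB = (1.2477071 − (0)) × 65536/3.1 = 26377.3331 → nearest code k = 26377.
V_code = V_min + k × range/2^16 = 0 + 26377 × 3.1/65536 = 1.2476913452 V.
V_in − V_code = 1.2477071 − (1.2476913452) = +15.8 µV.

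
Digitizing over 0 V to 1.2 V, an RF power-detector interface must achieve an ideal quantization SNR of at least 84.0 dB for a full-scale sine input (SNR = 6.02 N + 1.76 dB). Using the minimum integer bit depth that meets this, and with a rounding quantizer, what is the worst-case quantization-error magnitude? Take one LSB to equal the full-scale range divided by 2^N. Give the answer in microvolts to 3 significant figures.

V_FS = 1.2 V.
N ≥ (84.0 − 1.76)/6.02 = 13.661 → N_min = 14.
LSB = 1.2 V ÷ 2^14 = 1.2/16384 V = 73.242 µV.
|e|_max = LSB/2 = 36.6 µV.

36.6 µV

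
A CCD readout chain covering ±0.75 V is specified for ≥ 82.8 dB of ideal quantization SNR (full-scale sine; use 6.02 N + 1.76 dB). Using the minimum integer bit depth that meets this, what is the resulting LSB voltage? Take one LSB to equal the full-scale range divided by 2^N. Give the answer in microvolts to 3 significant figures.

91.6 µV

Full-scale range = 0.75 V − (-0.75 V) = 1.5 V.
Required N = ⌈(82.8 − 1.76)/6.02⌉ = ⌈13.462⌉ = 14.
One LSB is 1.5 V / 16384 = 91.6 µV.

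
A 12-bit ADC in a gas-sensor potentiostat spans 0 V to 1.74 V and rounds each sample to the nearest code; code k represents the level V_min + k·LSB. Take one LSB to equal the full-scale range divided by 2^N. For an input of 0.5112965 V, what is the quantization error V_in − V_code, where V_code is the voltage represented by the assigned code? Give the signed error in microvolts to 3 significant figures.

−168 µV

V_FS = 1.74 V. LSB = 1.74 V / 2^12 ≈ 424.8 µV.
(V_in − V_min)/LSB = (0.5112965 − (0)) × 4096/1.74 = 1203.6037 → nearest code k = 1204.
Reconstructed level: 0 + 1204 × 1.74/4096 V = 0.5114648438 V.
e = 0.5112965 − (0.5114648438) = −168 µV.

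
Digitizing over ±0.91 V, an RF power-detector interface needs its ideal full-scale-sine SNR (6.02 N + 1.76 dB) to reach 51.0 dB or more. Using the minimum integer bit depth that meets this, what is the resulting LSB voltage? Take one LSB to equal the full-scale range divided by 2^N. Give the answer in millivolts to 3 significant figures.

3.55 mV

Full-scale range = 0.91 V − (-0.91 V) = 1.82 V.
N ≥ (51.0 − 1.76)/6.02 = 8.179 → N_min = 9.
LSB = 1.82 V / 2^9 = 3.55 mV.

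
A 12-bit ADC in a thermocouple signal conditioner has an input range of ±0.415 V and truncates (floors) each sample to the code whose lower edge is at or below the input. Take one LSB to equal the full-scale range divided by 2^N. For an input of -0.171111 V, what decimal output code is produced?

Span: 0.415 V − (-0.415 V) = 0.83 V. LSB = 0.83 V / 2^12 ≈ 202.6 µV.
code = ⌊(V_in − V_min)/LSB⌋ = ⌊(V_in − V_min) × 2^12 / range⌋
     = ⌊(-0.171111 − (-0.415)) × 4096 / 0.83⌋ = ⌊0.243889 × 4096/0.83⌋
     = ⌊1203.578⌋ = 1203.

1203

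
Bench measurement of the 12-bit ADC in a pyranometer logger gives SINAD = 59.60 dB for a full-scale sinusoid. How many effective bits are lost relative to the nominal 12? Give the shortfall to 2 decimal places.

Effective bits = (59.60 − 1.76)/6.02 = 9.6080.
Lost resolution: 12 − 9.6080 = 2.3920 bits.

2.39 bits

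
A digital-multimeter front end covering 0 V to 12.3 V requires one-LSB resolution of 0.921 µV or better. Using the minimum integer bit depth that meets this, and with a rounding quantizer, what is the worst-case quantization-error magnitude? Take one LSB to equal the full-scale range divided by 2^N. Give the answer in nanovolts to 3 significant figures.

367 nV

V_FS = 12.3 V.
Levels needed ≥ 12.3/0.921 µV = 1.336e7. 2^24 = 16777216 suffices, so N_min = 24.
LSB = 12.3 V ÷ 2^24 = 12.3/16777216 V = 0.73314 µV.
|e|_max = LSB/2 = 367 nV.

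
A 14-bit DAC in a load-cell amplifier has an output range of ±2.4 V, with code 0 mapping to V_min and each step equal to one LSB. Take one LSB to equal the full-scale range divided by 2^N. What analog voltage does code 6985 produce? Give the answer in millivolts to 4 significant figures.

-353.6 mV

Full-scale range = 2.4 V − (-2.4 V) = 4.8 V. LSB = 4.8 V / 2^14.
Output = V_min + (6985/16384) × range = -2.4 + 0.426331 × 4.8 V
      = -2.4 + 2.04639 = -0.353613 V.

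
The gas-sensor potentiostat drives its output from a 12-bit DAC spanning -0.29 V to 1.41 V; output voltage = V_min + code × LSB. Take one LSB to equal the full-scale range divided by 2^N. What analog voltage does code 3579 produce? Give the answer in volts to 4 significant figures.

Span: 1.41 V − (-0.29 V) = 1.7 V. LSB = 1.7 V / 2^12.
Output = V_min + (3579/4096) × range = -0.29 + 0.873779 × 1.7 V
      = -0.29 V + 1.48542 V = 1.19542 V.

1.195 V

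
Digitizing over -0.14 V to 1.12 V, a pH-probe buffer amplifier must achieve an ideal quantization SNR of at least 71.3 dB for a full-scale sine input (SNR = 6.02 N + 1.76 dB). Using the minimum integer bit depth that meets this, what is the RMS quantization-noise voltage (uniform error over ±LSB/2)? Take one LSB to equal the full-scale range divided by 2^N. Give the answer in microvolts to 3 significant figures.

88.8 µV

Range = 1.12 − (-0.14) = 1.26 V.
Solving 6.02 N ≥ 71.3 − 1.76: N ≥ 11.551. Round up → N = 12.
Step size = 1.26/4096 V = 307.62 µV.
RMS noise = LSB/√12 = 88.8 µV.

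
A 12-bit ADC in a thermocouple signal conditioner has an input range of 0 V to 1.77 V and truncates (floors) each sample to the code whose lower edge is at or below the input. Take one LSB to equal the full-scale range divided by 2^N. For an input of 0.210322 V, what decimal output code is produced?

Span = 1.77 V. LSB = 1.77 V / 2^12 ≈ 432.1 µV.
(V_in − V_min) × 2^12/range = (0.210322 − (0)) × 4096/1.77 = 486.711.
Floor → code = 486.

486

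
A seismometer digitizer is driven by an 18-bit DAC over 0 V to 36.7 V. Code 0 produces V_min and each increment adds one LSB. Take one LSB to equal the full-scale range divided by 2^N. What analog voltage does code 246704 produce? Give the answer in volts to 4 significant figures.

34.54 V

V_FS = 36.7 V. LSB = 36.7 V / 2^18.
V_out = 0 + 246704 × (36.7/262144) V
      = 0 + 34.5384 = 34.5384 V.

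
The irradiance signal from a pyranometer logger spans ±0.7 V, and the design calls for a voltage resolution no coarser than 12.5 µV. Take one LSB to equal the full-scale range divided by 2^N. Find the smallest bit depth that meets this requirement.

Span: 0.7 V − (-0.7 V) = 1.4 V.
1.4 V / 12.5 µV = 112000. Since 2^16 = 65536 and 2^17 = 131072, N = 17.

17 bits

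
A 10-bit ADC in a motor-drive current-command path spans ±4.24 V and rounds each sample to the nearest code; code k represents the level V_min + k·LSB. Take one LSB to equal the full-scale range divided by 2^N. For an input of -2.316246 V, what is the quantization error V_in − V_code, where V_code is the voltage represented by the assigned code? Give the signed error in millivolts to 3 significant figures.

Range = 4.24 − (-4.24) = 8.48 V. LSB = 8.48 V / 2^10 ≈ 8.281 mV.
(V_in − V_min)/LSB = (-2.316246 − (-4.24)) × 1024/8.48 = 232.3024 → nearest code k = 232.
V_code = -4.24 + (232/1024) × 8.48 = -2.318750000 V.
e = -2.316246 − (-2.318750000) = +2.50 mV.

+2.50 mV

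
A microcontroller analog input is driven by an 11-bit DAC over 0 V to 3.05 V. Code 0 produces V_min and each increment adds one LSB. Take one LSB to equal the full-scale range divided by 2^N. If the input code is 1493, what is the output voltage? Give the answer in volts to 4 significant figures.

Range is 3.05 V. LSB = 3.05 V / 2^11.
V_out = V_min + code × LSB = 0 V + 1493 × 3.05 V / 2048
      = 0 + 2.22346 = 2.22346 V.

2.223 V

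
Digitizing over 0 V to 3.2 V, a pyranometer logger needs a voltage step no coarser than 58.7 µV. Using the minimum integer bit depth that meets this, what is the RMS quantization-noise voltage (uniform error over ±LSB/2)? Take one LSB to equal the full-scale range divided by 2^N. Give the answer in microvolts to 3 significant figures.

14.1 µV

Span = 3.2 V.
3.2 V / 58.7 µV = 54510. Since 2^15 = 32768 and 2^16 = 65536, N = 16.
One LSB is 3.2 V / 65536 = 48.828 µV.
RMS noise = LSB/√12 = 14.1 µV.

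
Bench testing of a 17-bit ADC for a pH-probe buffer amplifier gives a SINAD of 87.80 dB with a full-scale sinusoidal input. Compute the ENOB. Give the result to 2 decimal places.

ENOB = (SINAD − 1.76) / 6.02 = (87.80 − 1.76) / 6.02 = 86.04 / 6.02 = 14.2924.

14.29 bits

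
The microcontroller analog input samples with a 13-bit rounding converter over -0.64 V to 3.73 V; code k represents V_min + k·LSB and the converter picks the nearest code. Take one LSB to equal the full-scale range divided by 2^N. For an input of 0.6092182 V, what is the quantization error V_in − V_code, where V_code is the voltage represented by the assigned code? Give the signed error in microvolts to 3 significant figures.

−115 µV

The full-scale span is 3.73 − (-0.64) = 4.37 V. LSB = 4.37 V / 2^13 ≈ 0.5334 mV.
(0.6092182 − (-0.64)) / LSB = 1.2492182 × 8192/4.37 = 2341.7839. Nearest integer: k = 2342.
Reconstructed level: -0.64 + 2342 × 4.37/8192 V = 0.6093334961 V.
Error = V_in − V_code = 0.6092182 − (0.6093334961) = −115 µV.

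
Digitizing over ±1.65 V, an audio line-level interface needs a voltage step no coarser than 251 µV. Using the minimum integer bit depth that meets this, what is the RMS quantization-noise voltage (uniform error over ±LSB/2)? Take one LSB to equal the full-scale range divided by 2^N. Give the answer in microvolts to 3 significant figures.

58.1 µV

Span: 1.65 V − (-1.65 V) = 3.3 V.
3.3 V / 251 µV = 13150. Since 2^13 = 8192 and 2^14 = 16384, N = 14.
Step size = 3.3/16384 V = 201.42 µV.
RMS noise = LSB/√12 = 58.1 µV.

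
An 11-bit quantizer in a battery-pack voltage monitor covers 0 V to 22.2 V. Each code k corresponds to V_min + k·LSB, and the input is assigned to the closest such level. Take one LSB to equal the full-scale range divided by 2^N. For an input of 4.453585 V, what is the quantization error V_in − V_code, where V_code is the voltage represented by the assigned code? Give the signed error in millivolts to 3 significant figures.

−1.59 mV

Full-scale range = 22.2 V. LSB = 22.2 V / 2^11 ≈ 10.84 mV.
(4.453585 − (0)) / LSB = 4.453585 × 2048/22.2 = 410.8532. Nearest integer: k = 411.
Reconstructed level: 0 + 411 × 22.2/2048 V = 4.455175781 V.
Error = V_in − V_code = 4.453585 − (4.455175781) = −1.59 mV.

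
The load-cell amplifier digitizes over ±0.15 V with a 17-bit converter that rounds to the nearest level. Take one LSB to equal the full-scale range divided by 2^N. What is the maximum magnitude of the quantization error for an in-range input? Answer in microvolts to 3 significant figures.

1.14 µV

Range = 0.15 − (-0.15) = 0.3 V.
Step size = 0.3/131072 V = 2.2888 µV.
|e|_max = LSB/2 = 1.14 µV.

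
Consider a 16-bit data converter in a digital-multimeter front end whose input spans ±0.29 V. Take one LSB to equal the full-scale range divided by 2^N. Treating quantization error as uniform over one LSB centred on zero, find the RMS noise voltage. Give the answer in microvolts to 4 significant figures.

The full-scale span is 0.29 − (-0.29) = 0.58 V.
LSB = 0.58 V ÷ 2^16 = 0.58/65536 V = 8.85010 µV.
V_rms = LSB/√12 = 8.85010 µV / √12 = 2.555 µV.

2.555 µV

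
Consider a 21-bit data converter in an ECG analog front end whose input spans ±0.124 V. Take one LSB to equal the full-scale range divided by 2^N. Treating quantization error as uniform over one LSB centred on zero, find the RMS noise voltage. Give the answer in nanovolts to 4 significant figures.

34.14 nV

Range = 0.124 − (-0.124) = 0.248 V.
LSB = 0.248 V / 2^21 = 118.256 nV.
RMS of a uniform error over width LSB is LSB/√12 = 34.14 nV.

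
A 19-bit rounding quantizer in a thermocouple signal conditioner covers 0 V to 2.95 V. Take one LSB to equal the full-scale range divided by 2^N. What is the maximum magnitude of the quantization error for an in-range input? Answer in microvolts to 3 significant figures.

Range is 2.95 V.
Step size = 2.95/524288 V = 5.6267 µV.
Worst-case error for round-to-nearest is half an LSB: 2.81 µV.

2.81 µV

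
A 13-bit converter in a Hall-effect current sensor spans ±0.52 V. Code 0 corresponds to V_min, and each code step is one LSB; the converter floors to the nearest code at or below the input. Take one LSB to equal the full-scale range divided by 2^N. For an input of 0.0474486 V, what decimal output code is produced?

Range = 0.52 − (-0.52) = 1.04 V. LSB = 1.04 V / 2^13 ≈ 127.0 µV.
code = ⌊(V_in − V_min)/LSB⌋ = ⌊(V_in − V_min) × 2^13 / range⌋
     = ⌊(0.0474486 − (-0.52)) × 8192 / 1.04⌋ = ⌊0.5674486 × 8192/1.04⌋
     = ⌊4469.749⌋ = 4469.

4469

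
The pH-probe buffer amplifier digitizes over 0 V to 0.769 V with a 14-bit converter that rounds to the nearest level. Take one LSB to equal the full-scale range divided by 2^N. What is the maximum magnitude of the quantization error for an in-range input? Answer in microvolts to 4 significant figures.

Full-scale range = 0.769 V.
Step size = 0.769/16384 V = 46.9360 µV.
A rounding quantizer has |error| ≤ LSB/2 = 23.47 µV.

23.47 µV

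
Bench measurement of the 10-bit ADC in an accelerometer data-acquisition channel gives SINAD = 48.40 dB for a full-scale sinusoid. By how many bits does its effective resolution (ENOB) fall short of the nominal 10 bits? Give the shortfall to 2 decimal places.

ENOB = (SINAD − 1.76)/6.02 = (48.40 − 1.76)/6.02 = 7.7475 bits.
Lost resolution: 10 − 7.7475 = 2.2525 bits.

2.25 bits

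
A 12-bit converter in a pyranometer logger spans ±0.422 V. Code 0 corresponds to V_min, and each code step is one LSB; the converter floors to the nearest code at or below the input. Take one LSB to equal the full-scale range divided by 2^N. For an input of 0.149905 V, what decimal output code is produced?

Range = 0.422 − (-0.422) = 0.844 V. LSB = 0.844 V / 2^12 ≈ 206.1 µV.
code = ⌊(V_in − V_min)/LSB⌋ = ⌊(V_in − V_min) × 2^12 / range⌋
     = ⌊(0.149905 − (-0.422)) × 4096 / 0.844⌋ = ⌊0.571905 × 4096/0.844⌋
     = ⌊2775.501⌋ = 2775.

2775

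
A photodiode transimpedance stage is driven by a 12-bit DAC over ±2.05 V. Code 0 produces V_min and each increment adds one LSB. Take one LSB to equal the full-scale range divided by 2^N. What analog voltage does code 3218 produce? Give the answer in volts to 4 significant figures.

1.171 V

Span: 2.05 V − (-2.05 V) = 4.1 V. LSB = 4.1 V / 2^12.
Output = V_min + (3218/4096) × range = -2.05 + 0.785645 × 4.1 V
      = -2.05 + 3.22114 = 1.17114 V.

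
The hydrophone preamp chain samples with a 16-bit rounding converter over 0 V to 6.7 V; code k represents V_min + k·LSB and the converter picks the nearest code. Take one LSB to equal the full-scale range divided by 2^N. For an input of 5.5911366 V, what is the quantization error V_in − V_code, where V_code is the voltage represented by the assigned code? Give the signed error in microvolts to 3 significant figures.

−34.7 µV

Range is 6.7 V. LSB = 6.7 V / 2^16 ≈ 102.2 µV.
(V_in − V_min)/LSB = (5.5911366 − (0)) × 65536/6.7 = 54689.6609 → nearest code k = 54690.
Reconstructed level: 0 + 54690 × 6.7/65536 V = 5.5911712646 V.
e = 5.5911366 − (5.5911712646) = −34.7 µV.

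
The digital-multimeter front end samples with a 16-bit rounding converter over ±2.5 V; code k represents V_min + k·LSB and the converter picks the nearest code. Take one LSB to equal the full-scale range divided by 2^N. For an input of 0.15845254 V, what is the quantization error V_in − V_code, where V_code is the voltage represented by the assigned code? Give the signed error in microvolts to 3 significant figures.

The full-scale span is 2.5 − (-2.5) = 5 V. LSB = 5 V / 2^16 ≈ 76.29 µV.
(V_in − V_min)/LSB = (0.15845254 − (-2.5)) × 65536/5 = 34844.8691 → nearest code k = 34845.
Reconstructed level: -2.5 + 34845 × 5/65536 V = 0.15846252441 V.
Error = V_in − V_code = 0.15845254 − (0.15846252441) = −9.98 µV.

−9.98 µV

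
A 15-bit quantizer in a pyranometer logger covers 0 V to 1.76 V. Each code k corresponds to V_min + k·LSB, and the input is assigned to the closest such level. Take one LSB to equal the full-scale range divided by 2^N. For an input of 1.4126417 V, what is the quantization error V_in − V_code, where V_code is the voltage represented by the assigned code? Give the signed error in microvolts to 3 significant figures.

V_FS = 1.76 V. LSB = 1.76 V / 2^15 ≈ 53.71 µV.
(V_in − V_min)/LSB = (1.4126417 − (0)) × 32768/1.76 = 26300.8200 → nearest code k = 26301.
V_code = 0 + (26301/32768) × 1.76 = 1.4126513672 V.
e = 1.4126417 − (1.4126513672) = −9.67 µV.

−9.67 µV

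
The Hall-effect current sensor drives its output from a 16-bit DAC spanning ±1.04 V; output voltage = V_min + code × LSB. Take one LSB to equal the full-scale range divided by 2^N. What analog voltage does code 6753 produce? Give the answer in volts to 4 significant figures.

Full-scale range = 1.04 V − (-1.04 V) = 2.08 V. LSB = 2.08 V / 2^16.
V_out = -1.04 + 6753 × (2.08/65536) V
      = -1.04 V + 0.214329 V = -0.825671 V.

-0.8257 V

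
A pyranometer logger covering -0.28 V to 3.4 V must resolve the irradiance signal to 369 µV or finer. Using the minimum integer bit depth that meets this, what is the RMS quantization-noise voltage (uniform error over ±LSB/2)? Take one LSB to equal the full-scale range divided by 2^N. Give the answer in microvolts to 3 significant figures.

64.8 µV

Range = 3.4 − (-0.28) = 3.68 V.
Need 2^N ≥ 3.68 V / 369 µV = 9973 → N_min = 14.
LSB = 3.68 V ÷ 2^14 = 3.68/16384 V = 224.61 µV.
RMS noise = LSB/√12 = 64.8 µV.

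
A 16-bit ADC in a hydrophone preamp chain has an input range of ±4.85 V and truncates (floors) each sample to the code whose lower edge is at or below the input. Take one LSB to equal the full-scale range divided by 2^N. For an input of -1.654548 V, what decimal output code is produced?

Span: 4.85 V − (-4.85 V) = 9.7 V. LSB = 9.7 V / 2^16 ≈ 148.0 µV.
(V_in − V_min) × 2^16/range = (-1.654548 − (-4.85)) × 65536/9.7 = 21589.396.
Floor → code = 21589.

21589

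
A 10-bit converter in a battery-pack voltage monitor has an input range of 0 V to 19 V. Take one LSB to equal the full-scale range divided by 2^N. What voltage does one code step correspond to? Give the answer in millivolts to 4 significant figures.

18.55 mV

Range is 19 V.
There are 2^10 = 1024 steps.
Step size = 19/1024 V = 18.55 mV.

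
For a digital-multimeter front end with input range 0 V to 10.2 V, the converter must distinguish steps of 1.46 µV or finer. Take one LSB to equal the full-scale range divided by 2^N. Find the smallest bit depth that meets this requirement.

23 bits

Range is 10.2 V.
Need 2^N ≥ 10.2 V / 1.46 µV = 6.986e6 → N_min = 23.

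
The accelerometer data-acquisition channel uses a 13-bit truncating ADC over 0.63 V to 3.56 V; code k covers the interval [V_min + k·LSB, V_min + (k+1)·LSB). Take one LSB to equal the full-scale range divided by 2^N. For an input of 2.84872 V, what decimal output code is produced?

6203

Full-scale range = 3.56 V − (0.63 V) = 2.93 V. LSB = 2.93 V / 2^13 ≈ 357.7 µV.
V_in − V_min = 2.84872 − (0.63) = 2.21872 V.
Divide by LSB: 2.21872 × 8192/2.93 = 6203.3291.
Truncating gives code 6203.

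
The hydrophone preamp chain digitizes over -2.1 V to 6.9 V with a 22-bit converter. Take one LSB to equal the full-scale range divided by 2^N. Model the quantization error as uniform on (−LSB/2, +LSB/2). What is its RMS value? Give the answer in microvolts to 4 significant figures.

Span: 6.9 V − (-2.1 V) = 9 V.
Step size = 9/4194304 V = 2.14577 µV.
σ_q = LSB/√12 = 2.14577 µV/3.4641 = 0.6194 µV.

0.6194 µV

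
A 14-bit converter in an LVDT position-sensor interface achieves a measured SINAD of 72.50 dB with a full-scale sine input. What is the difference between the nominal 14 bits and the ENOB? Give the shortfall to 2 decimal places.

Effective bits = (72.50 − 1.76)/6.02 = 11.7508.
14 − 11.7508 = 2.25 bits below nominal.

2.25 bits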